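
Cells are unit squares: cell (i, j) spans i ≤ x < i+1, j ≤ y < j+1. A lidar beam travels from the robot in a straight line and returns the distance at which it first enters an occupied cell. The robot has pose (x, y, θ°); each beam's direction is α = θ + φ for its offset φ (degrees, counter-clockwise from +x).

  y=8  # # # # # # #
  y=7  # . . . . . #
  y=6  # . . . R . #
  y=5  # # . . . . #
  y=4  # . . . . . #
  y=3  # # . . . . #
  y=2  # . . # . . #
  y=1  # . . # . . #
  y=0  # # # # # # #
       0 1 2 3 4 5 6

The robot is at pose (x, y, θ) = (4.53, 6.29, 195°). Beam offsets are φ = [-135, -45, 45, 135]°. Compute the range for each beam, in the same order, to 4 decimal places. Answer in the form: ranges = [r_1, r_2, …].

beam 1: φ=-135°, α=60°
  direction (0.5000, 0.8660); cell (4,6); t to first gridline: x 0.9400, y 0.8198 (then +2.0000 / +1.1547)
    (4,7) via y @ 0.8198
    (5,7) via x @ 0.9400
    (5,8) via y @ 1.9745  # hit
  → r_1 = 1.9745
beam 2: φ=-45°, α=150°
  direction (-0.8660, 0.5000); cell (4,6); t to first gridline: x 0.6120, y 1.4200 (then +1.1547 / +2.0000)
    (3,6) via x @ 0.6120
    (3,7) via y @ 1.4200
    (2,7) via x @ 1.7667
    (1,7) via x @ 2.9214
    (1,8) via y @ 3.4200  # hit
  → r_2 = 3.4200
beam 3: φ=45°, α=240°
  direction (-0.5000, -0.8660); cell (4,6); t to first gridline: x 1.0600, y 0.3349 (then +2.0000 / +1.1547)
    (4,5) via y @ 0.3349
    (3,5) via x @ 1.0600
    (3,4) via y @ 1.4896
    (3,3) via y @ 2.6443
    (2,3) via x @ 3.0600
    (2,2) via y @ 3.7990
    (2,1) via y @ 4.9537
    (1,1) via x @ 5.0600
    (1,0) via y @ 6.1084  # hit
  → r_3 = 6.1084
beam 4: φ=135°, α=330°
  direction (0.8660, -0.5000); cell (4,6); t to first gridline: x 0.5427, y 0.5800 (then +1.1547 / +2.0000)
    (5,6) via x @ 0.5427
    (5,5) via y @ 0.5800
    (6,5) via x @ 1.6974  # hit
  → r_4 = 1.6974

ranges = [1.9745, 3.4200, 6.1084, 1.6974]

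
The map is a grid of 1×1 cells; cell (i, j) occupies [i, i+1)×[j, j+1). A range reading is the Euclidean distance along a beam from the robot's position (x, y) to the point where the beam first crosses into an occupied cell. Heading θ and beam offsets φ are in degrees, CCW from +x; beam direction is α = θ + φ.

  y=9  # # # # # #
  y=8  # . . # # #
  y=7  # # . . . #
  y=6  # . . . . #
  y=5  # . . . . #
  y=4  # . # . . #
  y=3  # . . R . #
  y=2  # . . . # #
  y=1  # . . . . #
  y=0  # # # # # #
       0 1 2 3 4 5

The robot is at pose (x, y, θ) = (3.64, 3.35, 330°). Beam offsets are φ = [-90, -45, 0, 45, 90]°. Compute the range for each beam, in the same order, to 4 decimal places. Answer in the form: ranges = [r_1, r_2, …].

ranges = [2.7135, 1.3909, 0.7000, 1.4080, 2.7200]

beam 1: φ=-90°, α=240°
  dir = (cos 240°, sin 240°) = (-0.5000, -0.8660); from cell (3,3)
  next x-line at t=1.2800, next y-line at t=0.4041; Δt_x=2.0000, Δt_y=1.1547
    y: enter (3,2) at t=0.4041
    x: enter (2,2) at t=1.2800
    y: enter (2,1) at t=1.5588
    y: enter (2,0) at t=2.7135 ← occupied
  → r_1 = 2.7135
beam 2: φ=-45°, α=285°
  dir = (cos 285°, sin 285°) = (0.2588, -0.9659); from cell (3,3)
  next x-line at t=1.3909, next y-line at t=0.3623; Δt_x=3.8637, Δt_y=1.0353
    y: enter (3,2) at t=0.3623
    x: enter (4,2) at t=1.3909 ← occupied
  → r_2 = 1.3909
beam 3: φ=0°, α=330°
  dir = (cos 330°, sin 330°) = (0.8660, -0.5000); from cell (3,3)
  next x-line at t=0.4157, next y-line at t=0.7000; Δt_x=1.1547, Δt_y=2.0000
    x: enter (4,3) at t=0.4157
    y: enter (4,2) at t=0.7000 ← occupied
  → r_3 = 0.7000
beam 4: φ=45°, α=15°
  dir = (cos 15°, sin 15°) = (0.9659, 0.2588); from cell (3,3)
  next x-line at t=0.3727, next y-line at t=2.5114; Δt_x=1.0353, Δt_y=3.8637
    x: enter (4,3) at t=0.3727
    x: enter (5,3) at t=1.4080 ← occupied
  → r_4 = 1.4080
beam 5: φ=90°, α=60°
  dir = (cos 60°, sin 60°) = (0.5000, 0.8660); from cell (3,3)
  next x-line at t=0.7200, next y-line at t=0.7506; Δt_x=2.0000, Δt_y=1.1547
    x: enter (4,3) at t=0.7200
    y: enter (4,4) at t=0.7506
    y: enter (4,5) at t=1.9053
    x: enter (5,5) at t=2.7200 ← occupied
  → r_5 = 2.7200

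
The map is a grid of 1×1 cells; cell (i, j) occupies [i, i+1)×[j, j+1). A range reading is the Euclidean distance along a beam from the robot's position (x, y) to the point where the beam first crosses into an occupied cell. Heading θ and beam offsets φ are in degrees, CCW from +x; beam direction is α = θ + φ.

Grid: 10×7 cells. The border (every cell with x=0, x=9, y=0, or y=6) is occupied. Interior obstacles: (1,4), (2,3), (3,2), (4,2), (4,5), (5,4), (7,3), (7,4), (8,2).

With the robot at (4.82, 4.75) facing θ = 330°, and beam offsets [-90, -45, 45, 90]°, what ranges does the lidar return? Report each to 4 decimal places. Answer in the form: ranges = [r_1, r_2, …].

ranges = [2.0207, 0.6955, 0.1863, 0.2887]

beam 1: φ=-90°, α=240°
  d=(-0.5000,-0.8660)  start (4,4)  tX=1.6400 tY=0.8660  stride 1/|dx|=2.0000 1/|dy|=1.1547
    cross y-line → (4,3), t=0.8660
    cross x-line → (3,3), t=1.6400
    cross y-line → (3,2), t=2.0207 (wall)
  → r_1 = 2.0207
beam 2: φ=-45°, α=285°
  d=(0.2588,-0.9659)  start (4,4)  tX=0.6955 tY=0.7765  stride 1/|dx|=3.8637 1/|dy|=1.0353
    cross x-line → (5,4), t=0.6955 (wall)
  → r_2 = 0.6955
beam 3: φ=45°, α=15°
  d=(0.9659,0.2588)  start (4,4)  tX=0.1863 tY=0.9659  stride 1/|dx|=1.0353 1/|dy|=3.8637
    cross x-line → (5,4), t=0.1863 (wall)
  → r_3 = 0.1863
beam 4: φ=90°, α=60°
  d=(0.5000,0.8660)  start (4,4)  tX=0.3600 tY=0.2887  stride 1/|dx|=2.0000 1/|dy|=1.1547
    cross y-line → (4,5), t=0.2887 (wall)
  → r_4 = 0.2887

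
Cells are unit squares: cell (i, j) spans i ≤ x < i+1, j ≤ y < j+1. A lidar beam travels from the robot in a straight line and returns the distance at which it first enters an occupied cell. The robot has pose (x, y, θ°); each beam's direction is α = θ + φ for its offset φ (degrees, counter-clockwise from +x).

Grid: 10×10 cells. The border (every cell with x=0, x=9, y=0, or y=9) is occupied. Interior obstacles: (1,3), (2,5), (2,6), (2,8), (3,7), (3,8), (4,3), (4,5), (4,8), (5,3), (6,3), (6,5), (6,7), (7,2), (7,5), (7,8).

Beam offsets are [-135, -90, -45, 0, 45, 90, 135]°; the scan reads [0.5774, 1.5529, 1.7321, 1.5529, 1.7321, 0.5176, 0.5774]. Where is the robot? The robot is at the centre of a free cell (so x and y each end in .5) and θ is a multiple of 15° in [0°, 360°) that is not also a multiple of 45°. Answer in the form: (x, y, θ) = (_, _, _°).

The pose lattice has 48·16 = 768 candidates. Test each by forward raycasting.
  (1.5, 4.5, 15°): beam 2 = 0.5176 ≠ 1.5529 ✗
  (8.5, 1.5, 345°): beam 1 = 1.0000 ≠ 0.5774 ✗
  (5.5, 2.5, 300°): beam 1 = 3.6235 ≠ 0.5774 ✗
  (4.5, 4.5, 345°): beam 1 = 2.8868 ≠ 0.5774 ✗
  (1.5, 6.5, 30°): beam 1 = 1.9319 ≠ 0.5774 ✗
  …
  (7.5, 3.5, 75°): r_1=0.5774, r_2=1.5529, r_3=1.7321, r_4=1.5529, r_5=1.7321, r_6=0.5176, r_7=0.5774 — all match ✓
Only this pose fits every beam.

(x, y, θ) = (7.5, 3.5, 75°)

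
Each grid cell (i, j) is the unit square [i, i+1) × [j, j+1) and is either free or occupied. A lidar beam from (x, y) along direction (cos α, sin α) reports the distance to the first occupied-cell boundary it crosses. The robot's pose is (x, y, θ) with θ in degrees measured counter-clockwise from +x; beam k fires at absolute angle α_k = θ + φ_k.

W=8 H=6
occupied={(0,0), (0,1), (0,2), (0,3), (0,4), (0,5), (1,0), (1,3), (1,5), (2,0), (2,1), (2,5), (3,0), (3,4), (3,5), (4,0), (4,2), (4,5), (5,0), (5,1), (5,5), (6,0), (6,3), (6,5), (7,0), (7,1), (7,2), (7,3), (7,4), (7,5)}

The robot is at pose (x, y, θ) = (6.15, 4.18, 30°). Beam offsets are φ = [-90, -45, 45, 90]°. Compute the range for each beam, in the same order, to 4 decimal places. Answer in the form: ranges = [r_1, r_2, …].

beam 1: φ=-90°, α=300°
  dir = (cos 300°, sin 300°) = (0.5000, -0.8660); from cell (6,4)
  next x-line at t=1.7000, next y-line at t=0.2078; Δt_x=2.0000, Δt_y=1.1547
    y: enter (6,3) at t=0.2078 ← occupied
  → r_1 = 0.2078
beam 2: φ=-45°, α=345°
  dir = (cos 345°, sin 345°) = (0.9659, -0.2588); from cell (6,4)
  next x-line at t=0.8800, next y-line at t=0.6955; Δt_x=1.0353, Δt_y=3.8637
    y: enter (6,3) at t=0.6955 ← occupied
  → r_2 = 0.6955
beam 3: φ=45°, α=75°
  dir = (cos 75°, sin 75°) = (0.2588, 0.9659); from cell (6,4)
  next x-line at t=3.2841, next y-line at t=0.8489; Δt_x=3.8637, Δt_y=1.0353
    y: enter (6,5) at t=0.8489 ← occupied
  → r_3 = 0.8489
beam 4: φ=90°, α=120°
  dir = (cos 120°, sin 120°) = (-0.5000, 0.8660); from cell (6,4)
  next x-line at t=0.3000, next y-line at t=0.9469; Δt_x=2.0000, Δt_y=1.1547
    x: enter (5,4) at t=0.3000
    y: enter (5,5) at t=0.9469 ← occupied
  → r_4 = 0.9469

ranges = [0.2078, 0.6955, 0.8489, 0.9469]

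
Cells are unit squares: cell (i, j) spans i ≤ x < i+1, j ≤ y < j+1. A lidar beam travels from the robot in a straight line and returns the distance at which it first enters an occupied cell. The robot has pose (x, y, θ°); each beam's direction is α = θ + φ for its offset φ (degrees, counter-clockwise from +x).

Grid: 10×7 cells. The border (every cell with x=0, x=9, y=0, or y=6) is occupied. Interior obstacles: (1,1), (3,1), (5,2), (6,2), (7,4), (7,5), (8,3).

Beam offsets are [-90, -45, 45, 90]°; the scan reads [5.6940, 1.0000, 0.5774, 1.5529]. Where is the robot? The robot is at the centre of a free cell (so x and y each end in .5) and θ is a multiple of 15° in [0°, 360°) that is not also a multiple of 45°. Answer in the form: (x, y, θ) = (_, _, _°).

(x, y, θ) = (6.5, 3.5, 255°)

Enumerate (i+0.5, j+0.5, θ) over the 33 free cells and 16 admissible headings. For each, cast all 4 beams and compare to the given ranges.
  (2.5, 2.5, 15°): beam 1 = 1.5529 ≠ 5.6940 ✗
  (1.5, 5.5, 240°): beam 1 = 0.5774 ≠ 5.6940 ✗
  (4.5, 1.5, 255°): beam 1 = 0.5176 ≠ 5.6940 ✗
  …
  (6.5, 3.5, 255°): r_1=5.6940, r_2=1.0000, r_3=0.5774, r_4=1.5529 — all match ✓
No second candidate reproduces the full scan.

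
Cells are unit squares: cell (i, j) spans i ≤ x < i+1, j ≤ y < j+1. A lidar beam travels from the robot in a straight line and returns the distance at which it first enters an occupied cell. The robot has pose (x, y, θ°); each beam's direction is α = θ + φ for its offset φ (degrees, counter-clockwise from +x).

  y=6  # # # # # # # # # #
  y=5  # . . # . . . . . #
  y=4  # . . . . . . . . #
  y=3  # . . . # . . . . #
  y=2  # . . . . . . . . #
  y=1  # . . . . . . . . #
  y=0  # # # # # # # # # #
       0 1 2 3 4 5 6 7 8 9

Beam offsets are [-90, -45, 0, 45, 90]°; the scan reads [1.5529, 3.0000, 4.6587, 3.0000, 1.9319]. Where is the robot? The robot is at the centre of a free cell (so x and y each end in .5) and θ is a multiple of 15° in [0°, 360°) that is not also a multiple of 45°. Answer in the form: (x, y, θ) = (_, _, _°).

(x, y, θ) = (7.5, 1.5, 105°)

Candidates: 38 free-cell centres × 16 headings = 608 poses. Raycast each; keep the one whose scan matches to 4 dp.
  (1.5, 4.5, 150°): beam 1 = 1.7321 ≠ 1.5529 ✗
  (1.5, 5.5, 255°): beam 1 = 0.5176 ≠ 1.5529 ✗
  (6.5, 4.5, 210°): beam 1 = 1.7321 ≠ 1.5529 ✗
  (2.5, 2.5, 195°): beam 1 = 3.6235 ≠ 1.5529 ✗
  (7.5, 3.5, 330°): beam 1 = 2.8868 ≠ 1.5529 ✗
  …
  (7.5, 1.5, 105°): r_1=1.5529, r_2=3.0000, r_3=4.6587, r_4=3.0000, r_5=1.9319 — all match ✓
No second candidate reproduces the full scan.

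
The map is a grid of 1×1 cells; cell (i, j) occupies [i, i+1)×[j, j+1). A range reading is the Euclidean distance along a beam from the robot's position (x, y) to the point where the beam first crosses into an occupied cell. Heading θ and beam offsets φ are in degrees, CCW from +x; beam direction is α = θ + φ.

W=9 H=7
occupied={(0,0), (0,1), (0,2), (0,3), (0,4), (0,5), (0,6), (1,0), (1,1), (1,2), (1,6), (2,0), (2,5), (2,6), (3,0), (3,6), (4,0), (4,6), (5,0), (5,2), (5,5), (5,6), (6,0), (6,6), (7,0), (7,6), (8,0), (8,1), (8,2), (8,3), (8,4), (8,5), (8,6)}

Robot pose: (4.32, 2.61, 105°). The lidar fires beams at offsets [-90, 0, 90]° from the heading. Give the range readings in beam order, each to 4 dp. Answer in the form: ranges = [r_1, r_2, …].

beam 1: φ=-90°, α=15°
  direction (0.9659, 0.2588); cell (4,2); t to first gridline: x 0.7040, y 1.5068 (then +1.0353 / +3.8637)
    (5,2) via x @ 0.7040  # hit
  → r_1 = 0.7040
beam 2: φ=0°, α=105°
  direction (-0.2588, 0.9659); cell (4,2); t to first gridline: x 1.2364, y 0.4038 (then +3.8637 / +1.0353)
    (4,3) via y @ 0.4038
    (3,3) via x @ 1.2364
    (3,4) via y @ 1.4390
    (3,5) via y @ 2.4743
    (3,6) via y @ 3.5096  # hit
  → r_2 = 3.5096
beam 3: φ=90°, α=195°
  direction (-0.9659, -0.2588); cell (4,2); t to first gridline: x 0.3313, y 2.3569 (then +1.0353 / +3.8637)
    (3,2) via x @ 0.3313
    (2,2) via x @ 1.3666
    (2,1) via y @ 2.3569
    (1,1) via x @ 2.4018  # hit
  → r_3 = 2.4018

ranges = [0.7040, 3.5096, 2.4018]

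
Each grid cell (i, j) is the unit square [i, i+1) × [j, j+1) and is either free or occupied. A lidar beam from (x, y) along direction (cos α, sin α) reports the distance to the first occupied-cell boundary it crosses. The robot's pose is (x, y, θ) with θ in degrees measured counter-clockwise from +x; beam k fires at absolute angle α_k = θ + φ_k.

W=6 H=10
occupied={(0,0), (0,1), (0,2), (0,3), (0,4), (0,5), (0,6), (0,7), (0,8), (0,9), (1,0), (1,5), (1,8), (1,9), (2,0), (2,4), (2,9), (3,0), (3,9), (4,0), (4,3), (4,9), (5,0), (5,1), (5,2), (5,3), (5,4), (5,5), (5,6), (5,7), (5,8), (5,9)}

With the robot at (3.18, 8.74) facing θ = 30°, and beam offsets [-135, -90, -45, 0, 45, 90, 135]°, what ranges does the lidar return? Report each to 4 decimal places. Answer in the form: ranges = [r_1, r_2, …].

beam 1: φ=-135°, α=255°
  d=(-0.2588,-0.9659)  start (3,8)  tX=0.6955 tY=0.7661  stride 1/|dx|=3.8637 1/|dy|=1.0353
    cross x-line → (2,8), t=0.6955
    cross y-line → (2,7), t=0.7661
    cross y-line → (2,6), t=1.8014
    cross y-line → (2,5), t=2.8367
    cross y-line → (2,4), t=3.8719 (wall)
  → r_1 = 3.8719
beam 2: φ=-90°, α=300°
  d=(0.5000,-0.8660)  start (3,8)  tX=1.6400 tY=0.8545  stride 1/|dx|=2.0000 1/|dy|=1.1547
    cross y-line → (3,7), t=0.8545
    cross x-line → (4,7), t=1.6400
    cross y-line → (4,6), t=2.0092
    cross y-line → (4,5), t=3.1639
    cross x-line → (5,5), t=3.6400 (wall)
  → r_2 = 3.6400
beam 3: φ=-45°, α=345°
  d=(0.9659,-0.2588)  start (3,8)  tX=0.8489 tY=2.8591  stride 1/|dx|=1.0353 1/|dy|=3.8637
    cross x-line → (4,8), t=0.8489
    cross x-line → (5,8), t=1.8842 (wall)
  → r_3 = 1.8842
beam 4: φ=0°, α=30°
  d=(0.8660,0.5000)  start (3,8)  tX=0.9469 tY=0.5200  stride 1/|dx|=1.1547 1/|dy|=2.0000
    cross y-line → (3,9), t=0.5200 (wall)
  → r_4 = 0.5200
beam 5: φ=45°, α=75°
  d=(0.2588,0.9659)  start (3,8)  tX=3.1682 tY=0.2692  stride 1/|dx|=3.8637 1/|dy|=1.0353
    cross y-line → (3,9), t=0.2692 (wall)
  → r_5 = 0.2692
beam 6: φ=90°, α=120°
  d=(-0.5000,0.8660)  start (3,8)  tX=0.3600 tY=0.3002  stride 1/|dx|=2.0000 1/|dy|=1.1547
    cross y-line → (3,9), t=0.3002 (wall)
  → r_6 = 0.3002
beam 7: φ=135°, α=165°
  d=(-0.9659,0.2588)  start (3,8)  tX=0.1863 tY=1.0046  stride 1/|dx|=1.0353 1/|dy|=3.8637
    cross x-line → (2,8), t=0.1863
    cross y-line → (2,9), t=1.0046 (wall)
  → r_7 = 1.0046

ranges = [3.8719, 3.6400, 1.8842, 0.5200, 0.2692, 0.3002, 1.0046]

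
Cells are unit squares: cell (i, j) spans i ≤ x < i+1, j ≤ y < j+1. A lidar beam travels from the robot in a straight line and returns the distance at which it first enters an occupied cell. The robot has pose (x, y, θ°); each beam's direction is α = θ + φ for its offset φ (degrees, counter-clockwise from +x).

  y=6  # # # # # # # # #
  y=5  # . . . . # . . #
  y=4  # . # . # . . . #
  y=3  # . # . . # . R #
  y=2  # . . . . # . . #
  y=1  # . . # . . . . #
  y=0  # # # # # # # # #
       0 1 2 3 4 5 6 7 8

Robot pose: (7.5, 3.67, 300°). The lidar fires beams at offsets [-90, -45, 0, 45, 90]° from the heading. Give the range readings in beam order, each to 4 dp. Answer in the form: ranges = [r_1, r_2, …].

beam 1: φ=-90°, α=210°
  d=(-0.8660,-0.5000)  start (7,3)  tX=0.5774 tY=1.3400  stride 1/|dx|=1.1547 1/|dy|=2.0000
    cross x-line → (6,3), t=0.5774
    cross y-line → (6,2), t=1.3400
    cross x-line → (5,2), t=1.7321 (wall)
  → r_1 = 1.7321
beam 2: φ=-45°, α=255°
  d=(-0.2588,-0.9659)  start (7,3)  tX=1.9319 tY=0.6936  stride 1/|dx|=3.8637 1/|dy|=1.0353
    cross y-line → (7,2), t=0.6936
    cross y-line → (7,1), t=1.7289
    cross x-line → (6,1), t=1.9319
    cross y-line → (6,0), t=2.7642 (wall)
  → r_2 = 2.7642
beam 3: φ=0°, α=300°
  d=(0.5000,-0.8660)  start (7,3)  tX=1.0000 tY=0.7736  stride 1/|dx|=2.0000 1/|dy|=1.1547
    cross y-line → (7,2), t=0.7736
    cross x-line → (8,2), t=1.0000 (wall)
  → r_3 = 1.0000
beam 4: φ=45°, α=345°
  d=(0.9659,-0.2588)  start (7,3)  tX=0.5176 tY=2.5887  stride 1/|dx|=1.0353 1/|dy|=3.8637
    cross x-line → (8,3), t=0.5176 (wall)
  → r_4 = 0.5176
beam 5: φ=90°, α=30°
  d=(0.8660,0.5000)  start (7,3)  tX=0.5774 tY=0.6600  stride 1/|dx|=1.1547 1/|dy|=2.0000
    cross x-line → (8,3), t=0.5774 (wall)
  → r_5 = 0.5774

ranges = [1.7321, 2.7642, 1.0000, 0.5176, 0.5774]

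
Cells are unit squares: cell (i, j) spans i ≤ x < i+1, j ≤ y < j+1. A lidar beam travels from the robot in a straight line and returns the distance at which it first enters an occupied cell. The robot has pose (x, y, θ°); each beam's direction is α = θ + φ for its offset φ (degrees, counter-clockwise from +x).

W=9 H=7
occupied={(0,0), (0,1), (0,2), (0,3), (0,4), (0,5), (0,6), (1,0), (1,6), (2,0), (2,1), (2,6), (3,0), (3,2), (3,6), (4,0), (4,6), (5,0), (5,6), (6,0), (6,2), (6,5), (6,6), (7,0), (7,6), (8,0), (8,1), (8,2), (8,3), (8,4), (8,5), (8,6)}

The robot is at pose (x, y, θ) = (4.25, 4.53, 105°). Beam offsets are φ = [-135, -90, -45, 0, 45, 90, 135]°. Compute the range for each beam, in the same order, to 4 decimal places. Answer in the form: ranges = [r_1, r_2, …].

ranges = [3.0600, 1.8159, 1.6974, 1.5219, 2.9400, 3.3646, 1.7667]

beam 1: φ=-135°, α=330°
  direction (0.8660, -0.5000); cell (4,4); t to first gridline: x 0.8660, y 1.0600 (then +1.1547 / +2.0000)
    (5,4) via x @ 0.8660
    (5,3) via y @ 1.0600
    (6,3) via x @ 2.0207
    (6,2) via y @ 3.0600  # hit
  → r_1 = 3.0600
beam 2: φ=-90°, α=15°
  direction (0.9659, 0.2588); cell (4,4); t to first gridline: x 0.7765, y 1.8159 (then +1.0353 / +3.8637)
    (5,4) via x @ 0.7765
    (6,4) via x @ 1.8117
    (6,5) via y @ 1.8159  # hit
  → r_2 = 1.8159
beam 3: φ=-45°, α=60°
  direction (0.5000, 0.8660); cell (4,4); t to first gridline: x 1.5000, y 0.5427 (then +2.0000 / +1.1547)
    (4,5) via y @ 0.5427
    (5,5) via x @ 1.5000
    (5,6) via y @ 1.6974  # hit
  → r_3 = 1.6974
beam 4: φ=0°, α=105°
  direction (-0.2588, 0.9659); cell (4,4); t to first gridline: x 0.9659, y 0.4866 (then +3.8637 / +1.0353)
    (4,5) via y @ 0.4866
    (3,5) via x @ 0.9659
    (3,6) via y @ 1.5219  # hit
  → r_4 = 1.5219
beam 5: φ=45°, α=150°
  direction (-0.8660, 0.5000); cell (4,4); t to first gridline: x 0.2887, y 0.9400 (then +1.1547 / +2.0000)
    (3,4) via x @ 0.2887
    (3,5) via y @ 0.9400
    (2,5) via x @ 1.4434
    (1,5) via x @ 2.5981
    (1,6) via y @ 2.9400  # hit
  → r_5 = 2.9400
beam 6: φ=90°, α=195°
  direction (-0.9659, -0.2588); cell (4,4); t to first gridline: x 0.2588, y 2.0478 (then +1.0353 / +3.8637)
    (3,4) via x @ 0.2588
    (2,4) via x @ 1.2941
    (2,3) via y @ 2.0478
    (1,3) via x @ 2.3294
    (0,3) via x @ 3.3646  # hit
  → r_6 = 3.3646
beam 7: φ=135°, α=240°
  direction (-0.5000, -0.8660); cell (4,4); t to first gridline: x 0.5000, y 0.6120 (then +2.0000 / +1.1547)
    (3,4) via x @ 0.5000
    (3,3) via y @ 0.6120
    (3,2) via y @ 1.7667  # hit
  → r_7 = 1.7667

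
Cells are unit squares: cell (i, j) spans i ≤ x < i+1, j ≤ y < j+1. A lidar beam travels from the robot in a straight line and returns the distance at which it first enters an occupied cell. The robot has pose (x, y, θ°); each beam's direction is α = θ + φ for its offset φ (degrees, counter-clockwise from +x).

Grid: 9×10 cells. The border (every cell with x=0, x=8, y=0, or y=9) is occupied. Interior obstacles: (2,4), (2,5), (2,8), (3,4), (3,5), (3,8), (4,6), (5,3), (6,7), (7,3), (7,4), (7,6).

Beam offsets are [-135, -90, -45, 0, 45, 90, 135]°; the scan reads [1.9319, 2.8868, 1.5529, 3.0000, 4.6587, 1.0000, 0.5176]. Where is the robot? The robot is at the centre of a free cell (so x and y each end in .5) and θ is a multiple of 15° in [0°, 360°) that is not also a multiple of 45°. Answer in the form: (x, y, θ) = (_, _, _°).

The pose lattice has 44·16 = 704 candidates. Test each by forward raycasting.
  (1.5, 8.5, 105°): beam 1 = 0.5774 ≠ 1.9319 ✗
  (4.5, 8.5, 165°): beam 1 = 1.0000 ≠ 1.9319 ✗
  (5.5, 1.5, 255°): beam 1 = 3.0000 ≠ 1.9319 ✗
  (2.5, 1.5, 285°): beam 1 = 1.7321 ≠ 1.9319 ✗
  (7.5, 8.5, 120°): beam 1 = 0.5176 ≠ 1.9319 ✗
  …
  (5.5, 1.5, 120°): r_1=1.9319, r_2=2.8868, r_3=1.5529, r_4=3.0000, r_5=4.6587, r_6=1.0000, r_7=0.5176 — all match ✓
Only this pose fits every beam.

(x, y, θ) = (5.5, 1.5, 120°)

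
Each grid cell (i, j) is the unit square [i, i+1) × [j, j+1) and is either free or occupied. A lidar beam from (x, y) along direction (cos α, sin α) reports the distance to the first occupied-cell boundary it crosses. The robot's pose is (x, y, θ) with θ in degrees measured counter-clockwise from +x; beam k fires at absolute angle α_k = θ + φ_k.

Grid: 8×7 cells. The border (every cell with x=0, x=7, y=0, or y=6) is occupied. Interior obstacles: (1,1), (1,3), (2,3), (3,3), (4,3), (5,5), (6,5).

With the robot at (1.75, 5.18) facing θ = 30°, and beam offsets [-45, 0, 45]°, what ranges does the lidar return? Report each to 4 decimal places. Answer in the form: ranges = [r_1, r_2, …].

ranges = [5.4352, 1.6400, 0.8489]

beam 1: φ=-45°, α=345°
  cosα=0.9659 sinα=-0.2588 | (1,5) | tMaxX 0.2588 tMaxY 0.6955 | tΔX 1.0353 tΔY 3.8637
    t=0.2588 [x] (2,5)
    t=0.6955 [y] (2,4)
    t=1.2941 [x] (3,4)
    t=2.3294 [x] (4,4)
    t=3.3646 [x] (5,4)
    t=4.3999 [x] (6,4)
    t=4.5592 [y] (6,3)
    t=5.4352 [x] (7,3) — stop
  → r_1 = 5.4352
beam 2: φ=0°, α=30°
  cosα=0.8660 sinα=0.5000 | (1,5) | tMaxX 0.2887 tMaxY 1.6400 | tΔX 1.1547 tΔY 2.0000
    t=0.2887 [x] (2,5)
    t=1.4434 [x] (3,5)
    t=1.6400 [y] (3,6) — stop
  → r_2 = 1.6400
beam 3: φ=45°, α=75°
  cosα=0.2588 sinα=0.9659 | (1,5) | tMaxX 0.9659 tMaxY 0.8489 | tΔX 3.8637 tΔY 1.0353
    t=0.8489 [y] (1,6) — stop
  → r_3 = 0.8489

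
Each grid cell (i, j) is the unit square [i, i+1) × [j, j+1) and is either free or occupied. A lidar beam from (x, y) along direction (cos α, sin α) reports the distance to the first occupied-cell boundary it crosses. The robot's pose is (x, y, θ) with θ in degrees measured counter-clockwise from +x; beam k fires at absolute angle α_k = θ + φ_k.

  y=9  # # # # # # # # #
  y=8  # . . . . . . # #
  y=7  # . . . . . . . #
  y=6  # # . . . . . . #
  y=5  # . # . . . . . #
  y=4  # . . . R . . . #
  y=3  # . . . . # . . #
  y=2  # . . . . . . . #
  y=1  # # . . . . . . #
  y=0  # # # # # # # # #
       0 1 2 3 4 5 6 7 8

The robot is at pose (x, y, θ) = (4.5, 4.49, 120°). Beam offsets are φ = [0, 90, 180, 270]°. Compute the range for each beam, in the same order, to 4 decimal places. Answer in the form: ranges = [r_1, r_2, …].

beam 1: φ=0°, α=120°
  cosα=-0.5000 sinα=0.8660 | (4,4) | tMaxX 1.0000 tMaxY 0.5889 | tΔX 2.0000 tΔY 1.1547
    t=0.5889 [y] (4,5)
    t=1.0000 [x] (3,5)
    t=1.7436 [y] (3,6)
    t=2.8983 [y] (3,7)
    t=3.0000 [x] (2,7)
    t=4.0530 [y] (2,8)
    t=5.0000 [x] (1,8)
    t=5.2077 [y] (1,9) — stop
  → r_1 = 5.2077
beam 2: φ=90°, α=210°
  cosα=-0.8660 sinα=-0.5000 | (4,4) | tMaxX 0.5774 tMaxY 0.9800 | tΔX 1.1547 tΔY 2.0000
    t=0.5774 [x] (3,4)
    t=0.9800 [y] (3,3)
    t=1.7321 [x] (2,3)
    t=2.8868 [x] (1,3)
    t=2.9800 [y] (1,2)
    t=4.0415 [x] (0,2) — stop
  → r_2 = 4.0415
beam 3: φ=180°, α=300°
  cosα=0.5000 sinα=-0.8660 | (4,4) | tMaxX 1.0000 tMaxY 0.5658 | tΔX 2.0000 tΔY 1.1547
    t=0.5658 [y] (4,3)
    t=1.0000 [x] (5,3) — stop
  → r_3 = 1.0000
beam 4: φ=270°, α=30°
  cosα=0.8660 sinα=0.5000 | (4,4) | tMaxX 0.5774 tMaxY 1.0200 | tΔX 1.1547 tΔY 2.0000
    t=0.5774 [x] (5,4)
    t=1.0200 [y] (5,5)
    t=1.7321 [x] (6,5)
    t=2.8868 [x] (7,5)
    t=3.0200 [y] (7,6)
    t=4.0415 [x] (8,6) — stop
  → r_4 = 4.0415

ranges = [5.2077, 4.0415, 1.0000, 4.0415]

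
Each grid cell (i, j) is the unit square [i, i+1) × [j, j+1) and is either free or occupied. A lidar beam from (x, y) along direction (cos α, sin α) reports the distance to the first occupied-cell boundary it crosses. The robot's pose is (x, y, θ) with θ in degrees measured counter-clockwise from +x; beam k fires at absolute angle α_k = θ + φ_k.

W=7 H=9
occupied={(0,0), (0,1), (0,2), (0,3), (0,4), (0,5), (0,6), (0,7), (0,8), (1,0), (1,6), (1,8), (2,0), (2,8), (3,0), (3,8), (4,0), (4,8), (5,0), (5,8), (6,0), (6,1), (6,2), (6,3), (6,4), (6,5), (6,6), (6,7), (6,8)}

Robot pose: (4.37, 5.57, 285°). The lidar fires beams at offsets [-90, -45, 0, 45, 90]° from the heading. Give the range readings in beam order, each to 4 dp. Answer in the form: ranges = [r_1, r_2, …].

beam 1: φ=-90°, α=195°
  dir = (cos 195°, sin 195°) = (-0.9659, -0.2588); from cell (4,5)
  next x-line at t=0.3831, next y-line at t=2.2023; Δt_x=1.0353, Δt_y=3.8637
    x: enter (3,5) at t=0.3831
    x: enter (2,5) at t=1.4183
    y: enter (2,4) at t=2.2023
    x: enter (1,4) at t=2.4536
    x: enter (0,4) at t=3.4889 ← occupied
  → r_1 = 3.4889
beam 2: φ=-45°, α=240°
  dir = (cos 240°, sin 240°) = (-0.5000, -0.8660); from cell (4,5)
  next x-line at t=0.7400, next y-line at t=0.6582; Δt_x=2.0000, Δt_y=1.1547
    y: enter (4,4) at t=0.6582
    x: enter (3,4) at t=0.7400
    y: enter (3,3) at t=1.8129
    x: enter (2,3) at t=2.7400
    y: enter (2,2) at t=2.9676
    y: enter (2,1) at t=4.1223
    x: enter (1,1) at t=4.7400
    y: enter (1,0) at t=5.2770 ← occupied
  → r_2 = 5.2770
beam 3: φ=0°, α=285°
  dir = (cos 285°, sin 285°) = (0.2588, -0.9659); from cell (4,5)
  next x-line at t=2.4341, next y-line at t=0.5901; Δt_x=3.8637, Δt_y=1.0353
    y: enter (4,4) at t=0.5901
    y: enter (4,3) at t=1.6254
    x: enter (5,3) at t=2.4341
    y: enter (5,2) at t=2.6607
    y: enter (5,1) at t=3.6959
    y: enter (5,0) at t=4.7312 ← occupied
  → r_3 = 4.7312
beam 4: φ=45°, α=330°
  dir = (cos 330°, sin 330°) = (0.8660, -0.5000); from cell (4,5)
  next x-line at t=0.7275, next y-line at t=1.1400; Δt_x=1.1547, Δt_y=2.0000
    x: enter (5,5) at t=0.7275
    y: enter (5,4) at t=1.1400
    x: enter (6,4) at t=1.8822 ← occupied
  → r_4 = 1.8822
beam 5: φ=90°, α=15°
  dir = (cos 15°, sin 15°) = (0.9659, 0.2588); from cell (4,5)
  next x-line at t=0.6522, next y-line at t=1.6614; Δt_x=1.0353, Δt_y=3.8637
    x: enter (5,5) at t=0.6522
    y: enter (5,6) at t=1.6614
    x: enter (6,6) at t=1.6875 ← occupied
  → r_5 = 1.6875

ranges = [3.4889, 5.2770, 4.7312, 1.8822, 1.6875]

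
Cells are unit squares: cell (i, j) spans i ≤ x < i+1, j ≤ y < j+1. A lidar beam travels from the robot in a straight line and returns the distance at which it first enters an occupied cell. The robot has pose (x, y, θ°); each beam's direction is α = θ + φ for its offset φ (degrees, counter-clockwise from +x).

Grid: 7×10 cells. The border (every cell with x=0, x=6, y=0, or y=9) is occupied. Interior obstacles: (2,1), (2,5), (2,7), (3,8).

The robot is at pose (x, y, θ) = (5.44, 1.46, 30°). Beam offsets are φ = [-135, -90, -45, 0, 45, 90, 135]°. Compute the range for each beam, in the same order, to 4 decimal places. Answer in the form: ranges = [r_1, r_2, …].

ranges = [0.4762, 0.5312, 0.5798, 0.6466, 2.1637, 4.8800, 4.5966]

beam 1: φ=-135°, α=255°
  dir = (cos 255°, sin 255°) = (-0.2588, -0.9659); from cell (5,1)
  next x-line at t=1.7000, next y-line at t=0.4762; Δt_x=3.8637, Δt_y=1.0353
    y: enter (5,0) at t=0.4762 ← occupied
  → r_1 = 0.4762
beam 2: φ=-90°, α=300°
  dir = (cos 300°, sin 300°) = (0.5000, -0.8660); from cell (5,1)
  next x-line at t=1.1200, next y-line at t=0.5312; Δt_x=2.0000, Δt_y=1.1547
    y: enter (5,0) at t=0.5312 ← occupied
  → r_2 = 0.5312
beam 3: φ=-45°, α=345°
  dir = (cos 345°, sin 345°) = (0.9659, -0.2588); from cell (5,1)
  next x-line at t=0.5798, next y-line at t=1.7773; Δt_x=1.0353, Δt_y=3.8637
    x: enter (6,1) at t=0.5798 ← occupied
  → r_3 = 0.5798
beam 4: φ=0°, α=30°
  dir = (cos 30°, sin 30°) = (0.8660, 0.5000); from cell (5,1)
  next x-line at t=0.6466, next y-line at t=1.0800; Δt_x=1.1547, Δt_y=2.0000
    x: enter (6,1) at t=0.6466 ← occupied
  → r_4 = 0.6466
beam 5: φ=45°, α=75°
  dir = (cos 75°, sin 75°) = (0.2588, 0.9659); from cell (5,1)
  next x-line at t=2.1637, next y-line at t=0.5590; Δt_x=3.8637, Δt_y=1.0353
    y: enter (5,2) at t=0.5590
    y: enter (5,3) at t=1.5943
    x: enter (6,3) at t=2.1637 ← occupied
  → r_5 = 2.1637
beam 6: φ=90°, α=120°
  dir = (cos 120°, sin 120°) = (-0.5000, 0.8660); from cell (5,1)
  next x-line at t=0.8800, next y-line at t=0.6235; Δt_x=2.0000, Δt_y=1.1547
    y: enter (5,2) at t=0.6235
    x: enter (4,2) at t=0.8800
    y: enter (4,3) at t=1.7782
    x: enter (3,3) at t=2.8800
    y: enter (3,4) at t=2.9329
    y: enter (3,5) at t=4.0876
    x: enter (2,5) at t=4.8800 ← occupied
  → r_6 = 4.8800
beam 7: φ=135°, α=165°
  dir = (cos 165°, sin 165°) = (-0.9659, 0.2588); from cell (5,1)
  next x-line at t=0.4555, next y-line at t=2.0864; Δt_x=1.0353, Δt_y=3.8637
    x: enter (4,1) at t=0.4555
    x: enter (3,1) at t=1.4908
    y: enter (3,2) at t=2.0864
    x: enter (2,2) at t=2.5261
    x: enter (1,2) at t=3.5614
    x: enter (0,2) at t=4.5966 ← occupied
  → r_7 = 4.5966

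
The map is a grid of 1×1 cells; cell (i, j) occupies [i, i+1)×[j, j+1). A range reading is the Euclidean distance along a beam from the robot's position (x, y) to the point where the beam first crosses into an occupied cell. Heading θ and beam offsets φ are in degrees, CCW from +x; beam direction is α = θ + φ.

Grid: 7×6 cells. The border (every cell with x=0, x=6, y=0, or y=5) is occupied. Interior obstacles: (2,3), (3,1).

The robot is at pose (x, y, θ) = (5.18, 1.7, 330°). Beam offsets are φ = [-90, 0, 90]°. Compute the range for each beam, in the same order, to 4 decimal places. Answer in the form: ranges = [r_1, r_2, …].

beam 1: φ=-90°, α=240°
  d=(-0.5000,-0.8660)  start (5,1)  tX=0.3600 tY=0.8083  stride 1/|dx|=2.0000 1/|dy|=1.1547
    cross x-line → (4,1), t=0.3600
    cross y-line → (4,0), t=0.8083 (wall)
  → r_1 = 0.8083
beam 2: φ=0°, α=330°
  d=(0.8660,-0.5000)  start (5,1)  tX=0.9469 tY=1.4000  stride 1/|dx|=1.1547 1/|dy|=2.0000
    cross x-line → (6,1), t=0.9469 (wall)
  → r_2 = 0.9469
beam 3: φ=90°, α=60°
  d=(0.5000,0.8660)  start (5,1)  tX=1.6400 tY=0.3464  stride 1/|dx|=2.0000 1/|dy|=1.1547
    cross y-line → (5,2), t=0.3464
    cross y-line → (5,3), t=1.5011
    cross x-line → (6,3), t=1.6400 (wall)
  → r_3 = 1.6400

ranges = [0.8083, 0.9469, 1.6400]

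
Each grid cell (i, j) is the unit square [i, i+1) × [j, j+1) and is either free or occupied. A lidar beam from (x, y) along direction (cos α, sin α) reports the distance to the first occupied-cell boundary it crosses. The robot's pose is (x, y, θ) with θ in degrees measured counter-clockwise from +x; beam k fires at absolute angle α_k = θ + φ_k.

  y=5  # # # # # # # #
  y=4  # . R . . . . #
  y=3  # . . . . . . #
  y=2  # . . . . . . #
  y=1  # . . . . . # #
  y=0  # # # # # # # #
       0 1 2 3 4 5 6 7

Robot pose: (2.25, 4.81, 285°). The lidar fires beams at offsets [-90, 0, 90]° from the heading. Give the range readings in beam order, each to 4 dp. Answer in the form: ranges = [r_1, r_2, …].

ranges = [1.2941, 3.9444, 0.7341]

beam 1: φ=-90°, α=195°
  d=(-0.9659,-0.2588)  start (2,4)  tX=0.2588 tY=3.1296  stride 1/|dx|=1.0353 1/|dy|=3.8637
    cross x-line → (1,4), t=0.2588
    cross x-line → (0,4), t=1.2941 (wall)
  → r_1 = 1.2941
beam 2: φ=0°, α=285°
  d=(0.2588,-0.9659)  start (2,4)  tX=2.8978 tY=0.8386  stride 1/|dx|=3.8637 1/|dy|=1.0353
    cross y-line → (2,3), t=0.8386
    cross y-line → (2,2), t=1.8738
    cross x-line → (3,2), t=2.8978
    cross y-line → (3,1), t=2.9091
    cross y-line → (3,0), t=3.9444 (wall)
  → r_2 = 3.9444
beam 3: φ=90°, α=15°
  d=(0.9659,0.2588)  start (2,4)  tX=0.7765 tY=0.7341  stride 1/|dx|=1.0353 1/|dy|=3.8637
    cross y-line → (2,5), t=0.7341 (wall)
  → r_3 = 0.7341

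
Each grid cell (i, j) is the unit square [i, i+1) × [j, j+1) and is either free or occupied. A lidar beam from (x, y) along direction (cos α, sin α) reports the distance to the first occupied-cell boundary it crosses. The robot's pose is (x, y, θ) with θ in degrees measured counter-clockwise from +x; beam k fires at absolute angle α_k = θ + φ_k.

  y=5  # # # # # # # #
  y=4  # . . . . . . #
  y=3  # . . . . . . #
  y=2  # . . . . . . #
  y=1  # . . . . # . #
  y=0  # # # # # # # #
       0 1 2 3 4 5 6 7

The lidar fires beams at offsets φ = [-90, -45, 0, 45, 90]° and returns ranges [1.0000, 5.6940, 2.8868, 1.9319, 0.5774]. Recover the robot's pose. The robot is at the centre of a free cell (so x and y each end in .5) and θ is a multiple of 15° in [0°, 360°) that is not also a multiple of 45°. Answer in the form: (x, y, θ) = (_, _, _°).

Candidates: 23 free-cell centres × 16 headings = 368 poses. Raycast each; keep the one whose scan matches to 4 dp.
  (3.5, 2.5, 15°): beam 1 = 1.5529 ≠ 1.0000 ✗
  (4.5, 4.5, 150°): beam 1 = 0.5774 ≠ 1.0000 ✗
  (1.5, 4.5, 255°): beam 1 = 0.5176 ≠ 1.0000 ✗
  (3.5, 1.5, 120°): beam 1 = 4.0415 ≠ 1.0000 ✗
  …
  (6.5, 4.5, 240°): r_1=1.0000, r_2=5.6940, r_3=2.8868, r_4=1.9319, r_5=0.5774 — all match ✓
No second candidate reproduces the full scan.

(x, y, θ) = (6.5, 4.5, 240°)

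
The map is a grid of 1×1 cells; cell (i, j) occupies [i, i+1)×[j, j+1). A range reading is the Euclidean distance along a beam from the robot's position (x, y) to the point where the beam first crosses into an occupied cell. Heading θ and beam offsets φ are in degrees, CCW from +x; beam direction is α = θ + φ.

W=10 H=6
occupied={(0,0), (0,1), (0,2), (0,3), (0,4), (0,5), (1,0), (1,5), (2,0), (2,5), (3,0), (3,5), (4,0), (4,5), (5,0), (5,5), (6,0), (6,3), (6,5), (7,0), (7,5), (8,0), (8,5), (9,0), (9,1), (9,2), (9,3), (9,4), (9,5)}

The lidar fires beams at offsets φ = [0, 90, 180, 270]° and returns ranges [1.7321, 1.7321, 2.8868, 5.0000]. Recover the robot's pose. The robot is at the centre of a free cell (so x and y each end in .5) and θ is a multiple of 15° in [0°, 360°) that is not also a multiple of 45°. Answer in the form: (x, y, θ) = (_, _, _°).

(x, y, θ) = (2.5, 3.5, 60°)

The pose lattice has 31·16 = 496 candidates. Test each by forward raycasting.
  (8.5, 3.5, 255°): beam 1 = 2.5882 ≠ 1.7321 ✗
  (6.5, 1.5, 105°): beam 1 = 1.5529 ≠ 1.7321 ✗
  (3.5, 3.5, 255°): beam 1 = 2.5882 ≠ 1.7321 ✗
  (8.5, 4.5, 285°): beam 1 = 1.9319 ≠ 1.7321 ✗
  (4.5, 2.5, 195°): beam 1 = 3.6235 ≠ 1.7321 ✗
  …
  (2.5, 3.5, 60°): r_1=1.7321, r_2=1.7321, r_3=2.8868, r_4=5.0000 — all match ✓
Only this pose fits every beam.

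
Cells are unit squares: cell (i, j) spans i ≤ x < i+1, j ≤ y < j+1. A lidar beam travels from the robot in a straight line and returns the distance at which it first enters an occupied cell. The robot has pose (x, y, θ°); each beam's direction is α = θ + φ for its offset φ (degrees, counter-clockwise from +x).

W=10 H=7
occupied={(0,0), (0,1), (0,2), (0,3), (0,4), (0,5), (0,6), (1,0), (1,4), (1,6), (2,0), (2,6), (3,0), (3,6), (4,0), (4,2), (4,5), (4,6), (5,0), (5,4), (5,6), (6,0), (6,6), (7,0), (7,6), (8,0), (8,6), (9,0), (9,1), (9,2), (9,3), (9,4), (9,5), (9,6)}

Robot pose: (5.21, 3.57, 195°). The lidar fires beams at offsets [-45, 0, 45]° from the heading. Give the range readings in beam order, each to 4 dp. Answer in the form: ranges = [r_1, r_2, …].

beam 1: φ=-45°, α=150°
  direction (-0.8660, 0.5000); cell (5,3); t to first gridline: x 0.2425, y 0.8600 (then +1.1547 / +2.0000)
    (4,3) via x @ 0.2425
    (4,4) via y @ 0.8600
    (3,4) via x @ 1.3972
    (2,4) via x @ 2.5519
    (2,5) via y @ 2.8600
    (1,5) via x @ 3.7066
    (1,6) via y @ 4.8600  # hit
  → r_1 = 4.8600
beam 2: φ=0°, α=195°
  direction (-0.9659, -0.2588); cell (5,3); t to first gridline: x 0.2174, y 2.2023 (then +1.0353 / +3.8637)
    (4,3) via x @ 0.2174
    (3,3) via x @ 1.2527
    (3,2) via y @ 2.2023
    (2,2) via x @ 2.2880
    (1,2) via x @ 3.3232
    (0,2) via x @ 4.3585  # hit
  → r_2 = 4.3585
beam 3: φ=45°, α=240°
  direction (-0.5000, -0.8660); cell (5,3); t to first gridline: x 0.4200, y 0.6582 (then +2.0000 / +1.1547)
    (4,3) via x @ 0.4200
    (4,2) via y @ 0.6582  # hit
  → r_3 = 0.6582

ranges = [4.8600, 4.3585, 0.6582]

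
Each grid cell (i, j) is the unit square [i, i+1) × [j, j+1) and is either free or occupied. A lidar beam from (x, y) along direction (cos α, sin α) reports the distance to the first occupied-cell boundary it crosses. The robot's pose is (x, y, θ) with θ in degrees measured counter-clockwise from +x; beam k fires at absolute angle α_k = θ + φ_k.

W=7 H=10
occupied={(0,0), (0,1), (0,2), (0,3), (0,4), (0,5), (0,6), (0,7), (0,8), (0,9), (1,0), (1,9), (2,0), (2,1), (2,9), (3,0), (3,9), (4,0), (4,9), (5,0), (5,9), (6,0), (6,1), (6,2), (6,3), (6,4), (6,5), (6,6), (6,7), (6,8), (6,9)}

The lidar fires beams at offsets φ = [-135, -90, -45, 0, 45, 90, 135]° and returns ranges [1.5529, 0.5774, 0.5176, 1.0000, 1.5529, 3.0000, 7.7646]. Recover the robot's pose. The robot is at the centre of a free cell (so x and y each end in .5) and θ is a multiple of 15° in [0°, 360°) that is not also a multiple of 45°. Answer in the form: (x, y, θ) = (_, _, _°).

Candidates: 39 free-cell centres × 16 headings = 624 poses. Raycast each; keep the one whose scan matches to 4 dp.
  (2.5, 3.5, 165°): beam 1 = 4.0415 ≠ 1.5529 ✗
  (5.5, 5.5, 105°): beam 1 = 0.5774 ≠ 1.5529 ✗
  (2.5, 3.5, 330°): beam 2 = 2.8868 ≠ 0.5774 ✗
  …
  (4.5, 1.5, 330°): r_1=1.5529, r_2=0.5774, r_3=0.5176, r_4=1.0000, r_5=1.5529, r_6=3.0000, r_7=7.7646 — all match ✓
Only this pose fits every beam.

(x, y, θ) = (4.5, 1.5, 330°)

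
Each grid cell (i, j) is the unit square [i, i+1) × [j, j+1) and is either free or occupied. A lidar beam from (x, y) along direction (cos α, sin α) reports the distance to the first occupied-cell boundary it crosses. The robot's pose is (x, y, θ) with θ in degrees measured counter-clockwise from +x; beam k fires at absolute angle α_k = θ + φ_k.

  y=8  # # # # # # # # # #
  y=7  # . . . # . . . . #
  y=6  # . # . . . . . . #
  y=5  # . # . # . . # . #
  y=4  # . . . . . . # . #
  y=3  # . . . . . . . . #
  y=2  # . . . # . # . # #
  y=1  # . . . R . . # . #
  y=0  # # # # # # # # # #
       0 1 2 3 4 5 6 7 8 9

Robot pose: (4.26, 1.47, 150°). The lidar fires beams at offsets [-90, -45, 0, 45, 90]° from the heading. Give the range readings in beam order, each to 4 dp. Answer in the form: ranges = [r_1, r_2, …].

beam 1: φ=-90°, α=60°
  direction (0.5000, 0.8660); cell (4,1); t to first gridline: x 1.4800, y 0.6120 (then +2.0000 / +1.1547)
    (4,2) via y @ 0.6120  # hit
  → r_1 = 0.6120
beam 2: φ=-45°, α=105°
  direction (-0.2588, 0.9659); cell (4,1); t to first gridline: x 1.0046, y 0.5487 (then +3.8637 / +1.0353)
    (4,2) via y @ 0.5487  # hit
  → r_2 = 0.5487
beam 3: φ=0°, α=150°
  direction (-0.8660, 0.5000); cell (4,1); t to first gridline: x 0.3002, y 1.0600 (then +1.1547 / +2.0000)
    (3,1) via x @ 0.3002
    (3,2) via y @ 1.0600
    (2,2) via x @ 1.4549
    (1,2) via x @ 2.6096
    (1,3) via y @ 3.0600
    (0,3) via x @ 3.7643  # hit
  → r_3 = 3.7643
beam 4: φ=45°, α=195°
  direction (-0.9659, -0.2588); cell (4,1); t to first gridline: x 0.2692, y 1.8159 (then +1.0353 / +3.8637)
    (3,1) via x @ 0.2692
    (2,1) via x @ 1.3044
    (2,0) via y @ 1.8159  # hit
  → r_4 = 1.8159
beam 5: φ=90°, α=240°
  direction (-0.5000, -0.8660); cell (4,1); t to first gridline: x 0.5200, y 0.5427 (then +2.0000 / +1.1547)
    (3,1) via x @ 0.5200
    (3,0) via y @ 0.5427  # hit
  → r_5 = 0.5427

ranges = [0.6120, 0.5487, 3.7643, 1.8159, 0.5427]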